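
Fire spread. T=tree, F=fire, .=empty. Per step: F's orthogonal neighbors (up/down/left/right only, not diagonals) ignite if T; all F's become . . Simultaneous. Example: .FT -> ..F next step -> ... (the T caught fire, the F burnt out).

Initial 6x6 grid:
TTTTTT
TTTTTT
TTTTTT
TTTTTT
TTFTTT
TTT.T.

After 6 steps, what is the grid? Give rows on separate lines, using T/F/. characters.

Step 1: 4 trees catch fire, 1 burn out
  TTTTTT
  TTTTTT
  TTTTTT
  TTFTTT
  TF.FTT
  TTF.T.
Step 2: 6 trees catch fire, 4 burn out
  TTTTTT
  TTTTTT
  TTFTTT
  TF.FTT
  F...FT
  TF..T.
Step 3: 8 trees catch fire, 6 burn out
  TTTTTT
  TTFTTT
  TF.FTT
  F...FT
  .....F
  F...F.
Step 4: 6 trees catch fire, 8 burn out
  TTFTTT
  TF.FTT
  F...FT
  .....F
  ......
  ......
Step 5: 5 trees catch fire, 6 burn out
  TF.FTT
  F...FT
  .....F
  ......
  ......
  ......
Step 6: 3 trees catch fire, 5 burn out
  F...FT
  .....F
  ......
  ......
  ......
  ......

F...FT
.....F
......
......
......
......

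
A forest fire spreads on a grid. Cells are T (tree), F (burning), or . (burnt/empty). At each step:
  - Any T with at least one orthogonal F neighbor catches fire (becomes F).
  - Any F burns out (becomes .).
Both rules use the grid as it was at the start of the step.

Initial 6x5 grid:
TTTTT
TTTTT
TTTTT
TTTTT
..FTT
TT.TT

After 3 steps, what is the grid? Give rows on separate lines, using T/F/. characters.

Step 1: 2 trees catch fire, 1 burn out
  TTTTT
  TTTTT
  TTTTT
  TTFTT
  ...FT
  TT.TT
Step 2: 5 trees catch fire, 2 burn out
  TTTTT
  TTTTT
  TTFTT
  TF.FT
  ....F
  TT.FT
Step 3: 6 trees catch fire, 5 burn out
  TTTTT
  TTFTT
  TF.FT
  F...F
  .....
  TT..F

TTTTT
TTFTT
TF.FT
F...F
.....
TT..F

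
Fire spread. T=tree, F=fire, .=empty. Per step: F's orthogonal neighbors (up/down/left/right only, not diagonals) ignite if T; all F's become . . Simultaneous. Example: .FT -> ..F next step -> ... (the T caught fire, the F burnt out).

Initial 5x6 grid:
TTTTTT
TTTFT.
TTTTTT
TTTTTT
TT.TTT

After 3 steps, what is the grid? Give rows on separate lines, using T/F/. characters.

Step 1: 4 trees catch fire, 1 burn out
  TTTFTT
  TTF.F.
  TTTFTT
  TTTTTT
  TT.TTT
Step 2: 6 trees catch fire, 4 burn out
  TTF.FT
  TF....
  TTF.FT
  TTTFTT
  TT.TTT
Step 3: 8 trees catch fire, 6 burn out
  TF...F
  F.....
  TF...F
  TTF.FT
  TT.FTT

TF...F
F.....
TF...F
TTF.FT
TT.FTT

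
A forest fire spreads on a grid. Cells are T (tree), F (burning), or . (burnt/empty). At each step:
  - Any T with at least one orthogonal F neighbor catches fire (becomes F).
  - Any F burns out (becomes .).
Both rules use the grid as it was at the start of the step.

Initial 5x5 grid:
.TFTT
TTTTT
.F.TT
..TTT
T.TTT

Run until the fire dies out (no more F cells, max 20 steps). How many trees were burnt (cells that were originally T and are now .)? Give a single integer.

Step 1: +4 fires, +2 burnt (F count now 4)
Step 2: +3 fires, +4 burnt (F count now 3)
Step 3: +2 fires, +3 burnt (F count now 2)
Step 4: +2 fires, +2 burnt (F count now 2)
Step 5: +3 fires, +2 burnt (F count now 3)
Step 6: +2 fires, +3 burnt (F count now 2)
Step 7: +0 fires, +2 burnt (F count now 0)
Fire out after step 7
Initially T: 17, now '.': 24
Total burnt (originally-T cells now '.'): 16

Answer: 16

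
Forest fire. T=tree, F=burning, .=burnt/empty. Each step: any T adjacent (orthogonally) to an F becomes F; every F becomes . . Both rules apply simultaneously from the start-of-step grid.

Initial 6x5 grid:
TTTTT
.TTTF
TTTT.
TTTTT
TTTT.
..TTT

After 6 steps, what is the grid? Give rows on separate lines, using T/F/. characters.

Step 1: 2 trees catch fire, 1 burn out
  TTTTF
  .TTF.
  TTTT.
  TTTTT
  TTTT.
  ..TTT
Step 2: 3 trees catch fire, 2 burn out
  TTTF.
  .TF..
  TTTF.
  TTTTT
  TTTT.
  ..TTT
Step 3: 4 trees catch fire, 3 burn out
  TTF..
  .F...
  TTF..
  TTTFT
  TTTT.
  ..TTT
Step 4: 5 trees catch fire, 4 burn out
  TF...
  .....
  TF...
  TTF.F
  TTTF.
  ..TTT
Step 5: 5 trees catch fire, 5 burn out
  F....
  .....
  F....
  TF...
  TTF..
  ..TFT
Step 6: 4 trees catch fire, 5 burn out
  .....
  .....
  .....
  F....
  TF...
  ..F.F

.....
.....
.....
F....
TF...
..F.F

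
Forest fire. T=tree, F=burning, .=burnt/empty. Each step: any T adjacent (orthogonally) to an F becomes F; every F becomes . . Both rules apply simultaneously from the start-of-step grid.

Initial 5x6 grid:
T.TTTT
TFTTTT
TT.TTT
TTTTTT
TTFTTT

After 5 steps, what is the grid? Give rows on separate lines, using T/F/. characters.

Step 1: 6 trees catch fire, 2 burn out
  T.TTTT
  F.FTTT
  TF.TTT
  TTFTTT
  TF.FTT
Step 2: 8 trees catch fire, 6 burn out
  F.FTTT
  ...FTT
  F..TTT
  TF.FTT
  F...FT
Step 3: 6 trees catch fire, 8 burn out
  ...FTT
  ....FT
  ...FTT
  F...FT
  .....F
Step 4: 4 trees catch fire, 6 burn out
  ....FT
  .....F
  ....FT
  .....F
  ......
Step 5: 2 trees catch fire, 4 burn out
  .....F
  ......
  .....F
  ......
  ......

.....F
......
.....F
......
......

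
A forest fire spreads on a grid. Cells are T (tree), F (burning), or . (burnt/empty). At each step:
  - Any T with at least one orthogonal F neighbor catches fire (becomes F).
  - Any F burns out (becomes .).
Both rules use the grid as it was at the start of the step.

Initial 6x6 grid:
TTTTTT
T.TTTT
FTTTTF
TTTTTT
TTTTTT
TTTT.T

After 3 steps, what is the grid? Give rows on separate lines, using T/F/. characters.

Step 1: 6 trees catch fire, 2 burn out
  TTTTTT
  F.TTTF
  .FTTF.
  FTTTTF
  TTTTTT
  TTTT.T
Step 2: 9 trees catch fire, 6 burn out
  FTTTTF
  ..TTF.
  ..FF..
  .FTTF.
  FTTTTF
  TTTT.T
Step 3: 10 trees catch fire, 9 burn out
  .FTTF.
  ..FF..
  ......
  ..FF..
  .FTTF.
  FTTT.F

.FTTF.
..FF..
......
..FF..
.FTTF.
FTTT.F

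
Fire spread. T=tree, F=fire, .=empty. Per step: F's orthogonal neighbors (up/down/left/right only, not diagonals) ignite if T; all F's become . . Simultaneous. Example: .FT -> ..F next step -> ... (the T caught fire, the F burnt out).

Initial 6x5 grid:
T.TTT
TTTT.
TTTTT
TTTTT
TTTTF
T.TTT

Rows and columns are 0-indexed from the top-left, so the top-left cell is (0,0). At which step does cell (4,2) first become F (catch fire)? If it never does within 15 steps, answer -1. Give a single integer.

Step 1: cell (4,2)='T' (+3 fires, +1 burnt)
Step 2: cell (4,2)='F' (+4 fires, +3 burnt)
  -> target ignites at step 2
Step 3: cell (4,2)='.' (+4 fires, +4 burnt)
Step 4: cell (4,2)='.' (+4 fires, +4 burnt)
Step 5: cell (4,2)='.' (+5 fires, +4 burnt)
Step 6: cell (4,2)='.' (+4 fires, +5 burnt)
Step 7: cell (4,2)='.' (+1 fires, +4 burnt)
Step 8: cell (4,2)='.' (+1 fires, +1 burnt)
Step 9: cell (4,2)='.' (+0 fires, +1 burnt)
  fire out at step 9

2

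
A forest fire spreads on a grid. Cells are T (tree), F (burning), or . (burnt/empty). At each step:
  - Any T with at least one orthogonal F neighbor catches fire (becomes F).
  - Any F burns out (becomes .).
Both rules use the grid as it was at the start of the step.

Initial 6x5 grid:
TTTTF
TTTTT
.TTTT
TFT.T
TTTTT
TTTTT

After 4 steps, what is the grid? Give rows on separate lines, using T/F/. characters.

Step 1: 6 trees catch fire, 2 burn out
  TTTF.
  TTTTF
  .FTTT
  F.F.T
  TFTTT
  TTTTT
Step 2: 8 trees catch fire, 6 burn out
  TTF..
  TFTF.
  ..FTF
  ....T
  F.FTT
  TFTTT
Step 3: 8 trees catch fire, 8 burn out
  TF...
  F.F..
  ...F.
  ....F
  ...FT
  F.FTT
Step 4: 3 trees catch fire, 8 burn out
  F....
  .....
  .....
  .....
  ....F
  ...FT

F....
.....
.....
.....
....F
...FT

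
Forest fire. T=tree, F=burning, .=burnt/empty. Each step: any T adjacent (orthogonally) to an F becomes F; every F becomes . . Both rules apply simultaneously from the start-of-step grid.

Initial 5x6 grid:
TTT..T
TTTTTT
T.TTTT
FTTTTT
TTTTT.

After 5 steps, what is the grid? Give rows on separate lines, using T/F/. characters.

Step 1: 3 trees catch fire, 1 burn out
  TTT..T
  TTTTTT
  F.TTTT
  .FTTTT
  FTTTT.
Step 2: 3 trees catch fire, 3 burn out
  TTT..T
  FTTTTT
  ..TTTT
  ..FTTT
  .FTTT.
Step 3: 5 trees catch fire, 3 burn out
  FTT..T
  .FTTTT
  ..FTTT
  ...FTT
  ..FTT.
Step 4: 5 trees catch fire, 5 burn out
  .FT..T
  ..FTTT
  ...FTT
  ....FT
  ...FT.
Step 5: 5 trees catch fire, 5 burn out
  ..F..T
  ...FTT
  ....FT
  .....F
  ....F.

..F..T
...FTT
....FT
.....F
....F.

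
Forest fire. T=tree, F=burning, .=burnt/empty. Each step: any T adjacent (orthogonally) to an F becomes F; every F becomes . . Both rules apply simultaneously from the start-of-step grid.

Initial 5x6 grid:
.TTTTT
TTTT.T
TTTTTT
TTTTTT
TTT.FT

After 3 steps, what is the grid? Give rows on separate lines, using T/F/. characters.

Step 1: 2 trees catch fire, 1 burn out
  .TTTTT
  TTTT.T
  TTTTTT
  TTTTFT
  TTT..F
Step 2: 3 trees catch fire, 2 burn out
  .TTTTT
  TTTT.T
  TTTTFT
  TTTF.F
  TTT...
Step 3: 3 trees catch fire, 3 burn out
  .TTTTT
  TTTT.T
  TTTF.F
  TTF...
  TTT...

.TTTTT
TTTT.T
TTTF.F
TTF...
TTT...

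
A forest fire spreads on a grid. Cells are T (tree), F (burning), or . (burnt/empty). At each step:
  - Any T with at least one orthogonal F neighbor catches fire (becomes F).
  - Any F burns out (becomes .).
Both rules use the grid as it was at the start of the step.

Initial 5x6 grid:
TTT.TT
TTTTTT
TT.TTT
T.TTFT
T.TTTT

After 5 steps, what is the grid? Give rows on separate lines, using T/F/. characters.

Step 1: 4 trees catch fire, 1 burn out
  TTT.TT
  TTTTTT
  TT.TFT
  T.TF.F
  T.TTFT
Step 2: 6 trees catch fire, 4 burn out
  TTT.TT
  TTTTFT
  TT.F.F
  T.F...
  T.TF.F
Step 3: 4 trees catch fire, 6 burn out
  TTT.FT
  TTTF.F
  TT....
  T.....
  T.F...
Step 4: 2 trees catch fire, 4 burn out
  TTT..F
  TTF...
  TT....
  T.....
  T.....
Step 5: 2 trees catch fire, 2 burn out
  TTF...
  TF....
  TT....
  T.....
  T.....

TTF...
TF....
TT....
T.....
T.....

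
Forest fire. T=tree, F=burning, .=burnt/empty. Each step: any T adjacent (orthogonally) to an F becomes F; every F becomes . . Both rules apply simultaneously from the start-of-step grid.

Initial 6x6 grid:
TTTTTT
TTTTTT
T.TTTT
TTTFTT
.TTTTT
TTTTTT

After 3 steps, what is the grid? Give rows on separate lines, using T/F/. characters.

Step 1: 4 trees catch fire, 1 burn out
  TTTTTT
  TTTTTT
  T.TFTT
  TTF.FT
  .TTFTT
  TTTTTT
Step 2: 8 trees catch fire, 4 burn out
  TTTTTT
  TTTFTT
  T.F.FT
  TF...F
  .TF.FT
  TTTFTT
Step 3: 9 trees catch fire, 8 burn out
  TTTFTT
  TTF.FT
  T....F
  F.....
  .F...F
  TTF.FT

TTTFTT
TTF.FT
T....F
F.....
.F...F
TTF.FT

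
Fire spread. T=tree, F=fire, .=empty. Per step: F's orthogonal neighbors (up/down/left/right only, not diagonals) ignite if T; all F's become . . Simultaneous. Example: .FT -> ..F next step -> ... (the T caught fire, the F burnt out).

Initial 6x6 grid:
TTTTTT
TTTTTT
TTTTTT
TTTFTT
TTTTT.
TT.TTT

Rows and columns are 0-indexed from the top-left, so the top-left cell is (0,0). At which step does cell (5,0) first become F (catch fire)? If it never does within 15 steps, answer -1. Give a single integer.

Step 1: cell (5,0)='T' (+4 fires, +1 burnt)
Step 2: cell (5,0)='T' (+8 fires, +4 burnt)
Step 3: cell (5,0)='T' (+8 fires, +8 burnt)
Step 4: cell (5,0)='T' (+8 fires, +8 burnt)
Step 5: cell (5,0)='F' (+4 fires, +8 burnt)
  -> target ignites at step 5
Step 6: cell (5,0)='.' (+1 fires, +4 burnt)
Step 7: cell (5,0)='.' (+0 fires, +1 burnt)
  fire out at step 7

5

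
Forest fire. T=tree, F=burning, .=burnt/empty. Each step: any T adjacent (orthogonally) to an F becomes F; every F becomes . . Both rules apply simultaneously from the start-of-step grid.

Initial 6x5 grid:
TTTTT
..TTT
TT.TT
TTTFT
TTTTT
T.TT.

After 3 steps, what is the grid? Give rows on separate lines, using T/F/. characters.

Step 1: 4 trees catch fire, 1 burn out
  TTTTT
  ..TTT
  TT.FT
  TTF.F
  TTTFT
  T.TT.
Step 2: 6 trees catch fire, 4 burn out
  TTTTT
  ..TFT
  TT..F
  TF...
  TTF.F
  T.TF.
Step 3: 7 trees catch fire, 6 burn out
  TTTFT
  ..F.F
  TF...
  F....
  TF...
  T.F..

TTTFT
..F.F
TF...
F....
TF...
T.F..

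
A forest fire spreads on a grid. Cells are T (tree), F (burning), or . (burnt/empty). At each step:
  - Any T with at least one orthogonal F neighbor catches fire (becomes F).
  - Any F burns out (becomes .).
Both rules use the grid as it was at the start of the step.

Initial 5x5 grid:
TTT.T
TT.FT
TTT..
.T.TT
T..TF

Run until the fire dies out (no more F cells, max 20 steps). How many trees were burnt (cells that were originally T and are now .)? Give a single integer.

Step 1: +3 fires, +2 burnt (F count now 3)
Step 2: +2 fires, +3 burnt (F count now 2)
Step 3: +0 fires, +2 burnt (F count now 0)
Fire out after step 3
Initially T: 15, now '.': 15
Total burnt (originally-T cells now '.'): 5

Answer: 5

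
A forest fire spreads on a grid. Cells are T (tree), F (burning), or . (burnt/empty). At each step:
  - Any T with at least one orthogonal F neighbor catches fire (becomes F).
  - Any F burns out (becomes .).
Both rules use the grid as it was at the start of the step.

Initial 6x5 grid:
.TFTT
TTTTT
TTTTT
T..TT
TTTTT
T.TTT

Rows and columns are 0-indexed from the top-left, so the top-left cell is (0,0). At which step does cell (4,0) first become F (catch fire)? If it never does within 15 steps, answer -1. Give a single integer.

Step 1: cell (4,0)='T' (+3 fires, +1 burnt)
Step 2: cell (4,0)='T' (+4 fires, +3 burnt)
Step 3: cell (4,0)='T' (+4 fires, +4 burnt)
Step 4: cell (4,0)='T' (+3 fires, +4 burnt)
Step 5: cell (4,0)='T' (+3 fires, +3 burnt)
Step 6: cell (4,0)='F' (+4 fires, +3 burnt)
  -> target ignites at step 6
Step 7: cell (4,0)='.' (+4 fires, +4 burnt)
Step 8: cell (4,0)='.' (+0 fires, +4 burnt)
  fire out at step 8

6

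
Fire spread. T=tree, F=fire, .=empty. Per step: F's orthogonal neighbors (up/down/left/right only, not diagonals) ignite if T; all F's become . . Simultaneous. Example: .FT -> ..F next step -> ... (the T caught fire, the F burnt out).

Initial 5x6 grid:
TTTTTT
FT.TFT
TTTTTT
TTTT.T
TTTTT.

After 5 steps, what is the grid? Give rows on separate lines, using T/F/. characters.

Step 1: 7 trees catch fire, 2 burn out
  FTTTFT
  .F.F.F
  FTTTFT
  TTTT.T
  TTTTT.
Step 2: 7 trees catch fire, 7 burn out
  .FTF.F
  ......
  .FTF.F
  FTTT.T
  TTTTT.
Step 3: 6 trees catch fire, 7 burn out
  ..F...
  ......
  ..F...
  .FTF.F
  FTTTT.
Step 4: 3 trees catch fire, 6 burn out
  ......
  ......
  ......
  ..F...
  .FTFT.
Step 5: 2 trees catch fire, 3 burn out
  ......
  ......
  ......
  ......
  ..F.F.

......
......
......
......
..F.F.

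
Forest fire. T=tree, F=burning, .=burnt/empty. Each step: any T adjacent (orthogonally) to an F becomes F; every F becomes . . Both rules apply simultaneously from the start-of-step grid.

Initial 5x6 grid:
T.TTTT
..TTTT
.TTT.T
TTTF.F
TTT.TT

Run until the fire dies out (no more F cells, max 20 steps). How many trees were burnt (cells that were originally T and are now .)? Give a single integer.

Answer: 20

Derivation:
Step 1: +4 fires, +2 burnt (F count now 4)
Step 2: +6 fires, +4 burnt (F count now 6)
Step 3: +7 fires, +6 burnt (F count now 7)
Step 4: +3 fires, +7 burnt (F count now 3)
Step 5: +0 fires, +3 burnt (F count now 0)
Fire out after step 5
Initially T: 21, now '.': 29
Total burnt (originally-T cells now '.'): 20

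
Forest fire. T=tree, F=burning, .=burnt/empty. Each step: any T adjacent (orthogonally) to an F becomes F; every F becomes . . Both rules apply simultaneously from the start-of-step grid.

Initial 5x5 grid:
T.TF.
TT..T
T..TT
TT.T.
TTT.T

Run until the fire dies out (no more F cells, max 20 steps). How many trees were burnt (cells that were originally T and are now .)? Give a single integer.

Answer: 1

Derivation:
Step 1: +1 fires, +1 burnt (F count now 1)
Step 2: +0 fires, +1 burnt (F count now 0)
Fire out after step 2
Initially T: 15, now '.': 11
Total burnt (originally-T cells now '.'): 1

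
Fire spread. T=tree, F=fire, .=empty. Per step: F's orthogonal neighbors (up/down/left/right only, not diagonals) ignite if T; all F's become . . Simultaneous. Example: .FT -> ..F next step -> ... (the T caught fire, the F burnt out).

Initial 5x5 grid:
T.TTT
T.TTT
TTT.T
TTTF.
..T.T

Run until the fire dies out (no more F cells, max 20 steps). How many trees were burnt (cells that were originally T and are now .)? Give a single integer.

Answer: 16

Derivation:
Step 1: +1 fires, +1 burnt (F count now 1)
Step 2: +3 fires, +1 burnt (F count now 3)
Step 3: +3 fires, +3 burnt (F count now 3)
Step 4: +3 fires, +3 burnt (F count now 3)
Step 5: +3 fires, +3 burnt (F count now 3)
Step 6: +3 fires, +3 burnt (F count now 3)
Step 7: +0 fires, +3 burnt (F count now 0)
Fire out after step 7
Initially T: 17, now '.': 24
Total burnt (originally-T cells now '.'): 16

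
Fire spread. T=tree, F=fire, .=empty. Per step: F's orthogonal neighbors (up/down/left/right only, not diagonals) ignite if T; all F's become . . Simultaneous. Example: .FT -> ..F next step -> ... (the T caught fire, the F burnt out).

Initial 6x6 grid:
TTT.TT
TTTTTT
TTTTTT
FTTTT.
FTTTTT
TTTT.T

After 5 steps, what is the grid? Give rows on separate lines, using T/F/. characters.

Step 1: 4 trees catch fire, 2 burn out
  TTT.TT
  TTTTTT
  FTTTTT
  .FTTT.
  .FTTTT
  FTTT.T
Step 2: 5 trees catch fire, 4 burn out
  TTT.TT
  FTTTTT
  .FTTTT
  ..FTT.
  ..FTTT
  .FTT.T
Step 3: 6 trees catch fire, 5 burn out
  FTT.TT
  .FTTTT
  ..FTTT
  ...FT.
  ...FTT
  ..FT.T
Step 4: 6 trees catch fire, 6 burn out
  .FT.TT
  ..FTTT
  ...FTT
  ....F.
  ....FT
  ...F.T
Step 5: 4 trees catch fire, 6 burn out
  ..F.TT
  ...FTT
  ....FT
  ......
  .....F
  .....T

..F.TT
...FTT
....FT
......
.....F
.....T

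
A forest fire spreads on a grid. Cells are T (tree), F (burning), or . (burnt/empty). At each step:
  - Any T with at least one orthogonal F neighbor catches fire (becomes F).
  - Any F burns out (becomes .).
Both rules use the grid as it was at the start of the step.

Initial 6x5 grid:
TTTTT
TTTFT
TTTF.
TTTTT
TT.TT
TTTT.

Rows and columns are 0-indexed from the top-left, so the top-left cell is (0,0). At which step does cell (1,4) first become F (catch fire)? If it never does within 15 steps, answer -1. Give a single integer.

Step 1: cell (1,4)='F' (+5 fires, +2 burnt)
  -> target ignites at step 1
Step 2: cell (1,4)='.' (+7 fires, +5 burnt)
Step 3: cell (1,4)='.' (+6 fires, +7 burnt)
Step 4: cell (1,4)='.' (+4 fires, +6 burnt)
Step 5: cell (1,4)='.' (+2 fires, +4 burnt)
Step 6: cell (1,4)='.' (+1 fires, +2 burnt)
Step 7: cell (1,4)='.' (+0 fires, +1 burnt)
  fire out at step 7

1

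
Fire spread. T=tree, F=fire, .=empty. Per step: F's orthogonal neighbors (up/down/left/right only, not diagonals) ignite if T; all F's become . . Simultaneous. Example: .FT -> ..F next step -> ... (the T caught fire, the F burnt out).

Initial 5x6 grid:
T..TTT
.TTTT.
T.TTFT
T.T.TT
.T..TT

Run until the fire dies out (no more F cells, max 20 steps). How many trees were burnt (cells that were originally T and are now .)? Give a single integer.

Step 1: +4 fires, +1 burnt (F count now 4)
Step 2: +5 fires, +4 burnt (F count now 5)
Step 3: +5 fires, +5 burnt (F count now 5)
Step 4: +1 fires, +5 burnt (F count now 1)
Step 5: +0 fires, +1 burnt (F count now 0)
Fire out after step 5
Initially T: 19, now '.': 26
Total burnt (originally-T cells now '.'): 15

Answer: 15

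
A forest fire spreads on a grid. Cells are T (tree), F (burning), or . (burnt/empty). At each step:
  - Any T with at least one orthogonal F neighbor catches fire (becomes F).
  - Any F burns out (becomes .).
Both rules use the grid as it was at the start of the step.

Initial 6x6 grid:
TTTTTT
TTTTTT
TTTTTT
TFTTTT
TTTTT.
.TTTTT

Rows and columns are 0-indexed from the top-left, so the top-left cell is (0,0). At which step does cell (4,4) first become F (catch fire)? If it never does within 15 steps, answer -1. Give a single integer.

Step 1: cell (4,4)='T' (+4 fires, +1 burnt)
Step 2: cell (4,4)='T' (+7 fires, +4 burnt)
Step 3: cell (4,4)='T' (+7 fires, +7 burnt)
Step 4: cell (4,4)='F' (+7 fires, +7 burnt)
  -> target ignites at step 4
Step 5: cell (4,4)='.' (+4 fires, +7 burnt)
Step 6: cell (4,4)='.' (+3 fires, +4 burnt)
Step 7: cell (4,4)='.' (+1 fires, +3 burnt)
Step 8: cell (4,4)='.' (+0 fires, +1 burnt)
  fire out at step 8

4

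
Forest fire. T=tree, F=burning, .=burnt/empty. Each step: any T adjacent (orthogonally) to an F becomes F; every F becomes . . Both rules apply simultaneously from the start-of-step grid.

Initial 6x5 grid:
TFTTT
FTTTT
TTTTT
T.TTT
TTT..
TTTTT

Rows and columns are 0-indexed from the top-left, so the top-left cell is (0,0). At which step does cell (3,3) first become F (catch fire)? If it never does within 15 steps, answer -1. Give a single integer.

Step 1: cell (3,3)='T' (+4 fires, +2 burnt)
Step 2: cell (3,3)='T' (+4 fires, +4 burnt)
Step 3: cell (3,3)='T' (+4 fires, +4 burnt)
Step 4: cell (3,3)='T' (+5 fires, +4 burnt)
Step 5: cell (3,3)='F' (+4 fires, +5 burnt)
  -> target ignites at step 5
Step 6: cell (3,3)='.' (+2 fires, +4 burnt)
Step 7: cell (3,3)='.' (+1 fires, +2 burnt)
Step 8: cell (3,3)='.' (+1 fires, +1 burnt)
Step 9: cell (3,3)='.' (+0 fires, +1 burnt)
  fire out at step 9

5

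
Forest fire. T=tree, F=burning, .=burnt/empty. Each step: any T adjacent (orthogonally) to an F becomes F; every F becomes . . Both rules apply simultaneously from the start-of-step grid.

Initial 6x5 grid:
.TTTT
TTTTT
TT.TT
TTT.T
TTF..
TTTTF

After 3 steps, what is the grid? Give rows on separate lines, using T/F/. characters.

Step 1: 4 trees catch fire, 2 burn out
  .TTTT
  TTTTT
  TT.TT
  TTF.T
  TF...
  TTFF.
Step 2: 3 trees catch fire, 4 burn out
  .TTTT
  TTTTT
  TT.TT
  TF..T
  F....
  TF...
Step 3: 3 trees catch fire, 3 burn out
  .TTTT
  TTTTT
  TF.TT
  F...T
  .....
  F....

.TTTT
TTTTT
TF.TT
F...T
.....
F....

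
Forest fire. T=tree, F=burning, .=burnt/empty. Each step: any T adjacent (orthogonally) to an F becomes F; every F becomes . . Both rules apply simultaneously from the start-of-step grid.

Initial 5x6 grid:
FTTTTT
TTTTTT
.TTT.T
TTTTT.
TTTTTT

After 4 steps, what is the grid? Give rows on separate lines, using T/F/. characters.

Step 1: 2 trees catch fire, 1 burn out
  .FTTTT
  FTTTTT
  .TTT.T
  TTTTT.
  TTTTTT
Step 2: 2 trees catch fire, 2 burn out
  ..FTTT
  .FTTTT
  .TTT.T
  TTTTT.
  TTTTTT
Step 3: 3 trees catch fire, 2 burn out
  ...FTT
  ..FTTT
  .FTT.T
  TTTTT.
  TTTTTT
Step 4: 4 trees catch fire, 3 burn out
  ....FT
  ...FTT
  ..FT.T
  TFTTT.
  TTTTTT

....FT
...FTT
..FT.T
TFTTT.
TTTTTT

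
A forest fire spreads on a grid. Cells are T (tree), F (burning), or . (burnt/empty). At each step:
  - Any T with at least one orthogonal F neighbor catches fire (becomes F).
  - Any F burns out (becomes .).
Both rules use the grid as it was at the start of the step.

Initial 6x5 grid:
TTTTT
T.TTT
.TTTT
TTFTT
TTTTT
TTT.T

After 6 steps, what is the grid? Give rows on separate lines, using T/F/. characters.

Step 1: 4 trees catch fire, 1 burn out
  TTTTT
  T.TTT
  .TFTT
  TF.FT
  TTFTT
  TTT.T
Step 2: 8 trees catch fire, 4 burn out
  TTTTT
  T.FTT
  .F.FT
  F...F
  TF.FT
  TTF.T
Step 3: 6 trees catch fire, 8 burn out
  TTFTT
  T..FT
  ....F
  .....
  F...F
  TF..T
Step 4: 5 trees catch fire, 6 burn out
  TF.FT
  T...F
  .....
  .....
  .....
  F...F
Step 5: 2 trees catch fire, 5 burn out
  F...F
  T....
  .....
  .....
  .....
  .....
Step 6: 1 trees catch fire, 2 burn out
  .....
  F....
  .....
  .....
  .....
  .....

.....
F....
.....
.....
.....
.....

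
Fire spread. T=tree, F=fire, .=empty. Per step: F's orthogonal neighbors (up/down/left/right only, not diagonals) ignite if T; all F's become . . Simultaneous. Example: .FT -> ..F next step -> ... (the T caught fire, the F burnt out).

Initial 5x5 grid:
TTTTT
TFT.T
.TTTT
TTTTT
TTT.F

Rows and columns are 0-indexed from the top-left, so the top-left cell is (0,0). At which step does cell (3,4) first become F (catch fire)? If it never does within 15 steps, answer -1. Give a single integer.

Step 1: cell (3,4)='F' (+5 fires, +2 burnt)
  -> target ignites at step 1
Step 2: cell (3,4)='.' (+6 fires, +5 burnt)
Step 3: cell (3,4)='.' (+6 fires, +6 burnt)
Step 4: cell (3,4)='.' (+3 fires, +6 burnt)
Step 5: cell (3,4)='.' (+0 fires, +3 burnt)
  fire out at step 5

1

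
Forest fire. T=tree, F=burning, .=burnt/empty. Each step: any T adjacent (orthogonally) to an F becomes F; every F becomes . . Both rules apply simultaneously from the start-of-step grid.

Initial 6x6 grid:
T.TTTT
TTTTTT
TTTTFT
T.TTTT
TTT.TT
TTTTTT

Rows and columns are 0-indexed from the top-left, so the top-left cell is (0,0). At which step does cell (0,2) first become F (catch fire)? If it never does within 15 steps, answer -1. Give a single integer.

Step 1: cell (0,2)='T' (+4 fires, +1 burnt)
Step 2: cell (0,2)='T' (+7 fires, +4 burnt)
Step 3: cell (0,2)='T' (+7 fires, +7 burnt)
Step 4: cell (0,2)='F' (+6 fires, +7 burnt)
  -> target ignites at step 4
Step 5: cell (0,2)='.' (+4 fires, +6 burnt)
Step 6: cell (0,2)='.' (+3 fires, +4 burnt)
Step 7: cell (0,2)='.' (+1 fires, +3 burnt)
Step 8: cell (0,2)='.' (+0 fires, +1 burnt)
  fire out at step 8

4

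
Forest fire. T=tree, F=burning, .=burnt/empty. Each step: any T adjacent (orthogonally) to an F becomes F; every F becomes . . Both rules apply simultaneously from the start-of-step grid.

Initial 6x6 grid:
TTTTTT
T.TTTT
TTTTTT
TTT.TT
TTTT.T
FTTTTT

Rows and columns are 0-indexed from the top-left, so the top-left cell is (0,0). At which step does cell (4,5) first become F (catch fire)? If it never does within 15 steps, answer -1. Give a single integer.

Step 1: cell (4,5)='T' (+2 fires, +1 burnt)
Step 2: cell (4,5)='T' (+3 fires, +2 burnt)
Step 3: cell (4,5)='T' (+4 fires, +3 burnt)
Step 4: cell (4,5)='T' (+5 fires, +4 burnt)
Step 5: cell (4,5)='T' (+3 fires, +5 burnt)
Step 6: cell (4,5)='F' (+4 fires, +3 burnt)
  -> target ignites at step 6
Step 7: cell (4,5)='.' (+4 fires, +4 burnt)
Step 8: cell (4,5)='.' (+4 fires, +4 burnt)
Step 9: cell (4,5)='.' (+2 fires, +4 burnt)
Step 10: cell (4,5)='.' (+1 fires, +2 burnt)
Step 11: cell (4,5)='.' (+0 fires, +1 burnt)
  fire out at step 11

6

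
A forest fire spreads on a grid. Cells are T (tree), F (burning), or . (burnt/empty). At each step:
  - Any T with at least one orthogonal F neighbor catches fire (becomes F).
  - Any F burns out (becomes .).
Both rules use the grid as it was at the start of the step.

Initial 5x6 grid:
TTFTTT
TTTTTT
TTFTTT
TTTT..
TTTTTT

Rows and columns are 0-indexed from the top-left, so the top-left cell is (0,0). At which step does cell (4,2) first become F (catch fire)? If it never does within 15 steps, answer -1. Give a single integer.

Step 1: cell (4,2)='T' (+6 fires, +2 burnt)
Step 2: cell (4,2)='F' (+9 fires, +6 burnt)
  -> target ignites at step 2
Step 3: cell (4,2)='.' (+7 fires, +9 burnt)
Step 4: cell (4,2)='.' (+3 fires, +7 burnt)
Step 5: cell (4,2)='.' (+1 fires, +3 burnt)
Step 6: cell (4,2)='.' (+0 fires, +1 burnt)
  fire out at step 6

2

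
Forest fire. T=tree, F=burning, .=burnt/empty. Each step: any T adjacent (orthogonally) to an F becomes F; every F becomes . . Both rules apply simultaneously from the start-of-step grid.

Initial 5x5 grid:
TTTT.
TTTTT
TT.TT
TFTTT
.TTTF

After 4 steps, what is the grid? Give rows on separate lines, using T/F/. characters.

Step 1: 6 trees catch fire, 2 burn out
  TTTT.
  TTTTT
  TF.TT
  F.FTF
  .FTF.
Step 2: 5 trees catch fire, 6 burn out
  TTTT.
  TFTTT
  F..TF
  ...F.
  ..F..
Step 3: 5 trees catch fire, 5 burn out
  TFTT.
  F.FTF
  ...F.
  .....
  .....
Step 4: 3 trees catch fire, 5 burn out
  F.FT.
  ...F.
  .....
  .....
  .....

F.FT.
...F.
.....
.....
.....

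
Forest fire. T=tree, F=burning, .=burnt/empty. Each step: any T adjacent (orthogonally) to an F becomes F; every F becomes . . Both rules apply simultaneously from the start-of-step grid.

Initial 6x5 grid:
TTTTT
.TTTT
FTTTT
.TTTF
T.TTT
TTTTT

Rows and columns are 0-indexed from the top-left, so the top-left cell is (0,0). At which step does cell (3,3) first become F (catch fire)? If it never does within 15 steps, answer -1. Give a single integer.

Step 1: cell (3,3)='F' (+4 fires, +2 burnt)
  -> target ignites at step 1
Step 2: cell (3,3)='.' (+8 fires, +4 burnt)
Step 3: cell (3,3)='.' (+6 fires, +8 burnt)
Step 4: cell (3,3)='.' (+4 fires, +6 burnt)
Step 5: cell (3,3)='.' (+1 fires, +4 burnt)
Step 6: cell (3,3)='.' (+1 fires, +1 burnt)
Step 7: cell (3,3)='.' (+1 fires, +1 burnt)
Step 8: cell (3,3)='.' (+0 fires, +1 burnt)
  fire out at step 8

1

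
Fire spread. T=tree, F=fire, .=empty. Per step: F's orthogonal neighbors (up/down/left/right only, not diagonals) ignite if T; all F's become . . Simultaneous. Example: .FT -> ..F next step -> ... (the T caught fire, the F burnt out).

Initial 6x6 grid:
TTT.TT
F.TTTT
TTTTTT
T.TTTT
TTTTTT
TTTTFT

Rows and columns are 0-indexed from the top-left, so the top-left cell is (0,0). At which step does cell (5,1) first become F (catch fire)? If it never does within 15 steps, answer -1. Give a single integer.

Step 1: cell (5,1)='T' (+5 fires, +2 burnt)
Step 2: cell (5,1)='T' (+7 fires, +5 burnt)
Step 3: cell (5,1)='F' (+8 fires, +7 burnt)
  -> target ignites at step 3
Step 4: cell (5,1)='.' (+7 fires, +8 burnt)
Step 5: cell (5,1)='.' (+3 fires, +7 burnt)
Step 6: cell (5,1)='.' (+1 fires, +3 burnt)
Step 7: cell (5,1)='.' (+0 fires, +1 burnt)
  fire out at step 7

3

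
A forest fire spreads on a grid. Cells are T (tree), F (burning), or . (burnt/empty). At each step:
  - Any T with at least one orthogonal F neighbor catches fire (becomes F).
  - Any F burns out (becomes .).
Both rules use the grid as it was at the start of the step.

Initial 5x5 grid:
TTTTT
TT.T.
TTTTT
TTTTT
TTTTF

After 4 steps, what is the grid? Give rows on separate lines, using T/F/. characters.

Step 1: 2 trees catch fire, 1 burn out
  TTTTT
  TT.T.
  TTTTT
  TTTTF
  TTTF.
Step 2: 3 trees catch fire, 2 burn out
  TTTTT
  TT.T.
  TTTTF
  TTTF.
  TTF..
Step 3: 3 trees catch fire, 3 burn out
  TTTTT
  TT.T.
  TTTF.
  TTF..
  TF...
Step 4: 4 trees catch fire, 3 burn out
  TTTTT
  TT.F.
  TTF..
  TF...
  F....

TTTTT
TT.F.
TTF..
TF...
F....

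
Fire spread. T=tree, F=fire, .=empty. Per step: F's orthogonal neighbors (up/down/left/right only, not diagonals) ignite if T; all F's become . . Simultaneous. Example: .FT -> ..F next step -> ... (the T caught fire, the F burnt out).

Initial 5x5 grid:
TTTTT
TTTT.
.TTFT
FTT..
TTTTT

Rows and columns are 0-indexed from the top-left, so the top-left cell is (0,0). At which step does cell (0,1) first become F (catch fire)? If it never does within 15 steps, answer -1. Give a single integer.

Step 1: cell (0,1)='T' (+5 fires, +2 burnt)
Step 2: cell (0,1)='T' (+5 fires, +5 burnt)
Step 3: cell (0,1)='T' (+4 fires, +5 burnt)
Step 4: cell (0,1)='F' (+3 fires, +4 burnt)
  -> target ignites at step 4
Step 5: cell (0,1)='.' (+2 fires, +3 burnt)
Step 6: cell (0,1)='.' (+0 fires, +2 burnt)
  fire out at step 6

4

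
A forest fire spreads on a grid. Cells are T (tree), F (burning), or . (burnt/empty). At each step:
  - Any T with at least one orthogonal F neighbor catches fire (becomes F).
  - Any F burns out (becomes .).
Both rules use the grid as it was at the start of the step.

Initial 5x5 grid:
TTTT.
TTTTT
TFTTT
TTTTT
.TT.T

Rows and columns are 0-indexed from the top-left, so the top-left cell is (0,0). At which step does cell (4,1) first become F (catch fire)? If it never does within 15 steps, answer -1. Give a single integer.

Step 1: cell (4,1)='T' (+4 fires, +1 burnt)
Step 2: cell (4,1)='F' (+7 fires, +4 burnt)
  -> target ignites at step 2
Step 3: cell (4,1)='.' (+6 fires, +7 burnt)
Step 4: cell (4,1)='.' (+3 fires, +6 burnt)
Step 5: cell (4,1)='.' (+1 fires, +3 burnt)
Step 6: cell (4,1)='.' (+0 fires, +1 burnt)
  fire out at step 6

2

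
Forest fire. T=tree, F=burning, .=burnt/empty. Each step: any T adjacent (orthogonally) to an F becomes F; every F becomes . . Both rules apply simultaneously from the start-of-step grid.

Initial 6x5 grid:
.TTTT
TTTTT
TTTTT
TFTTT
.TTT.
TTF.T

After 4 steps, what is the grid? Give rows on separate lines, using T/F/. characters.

Step 1: 6 trees catch fire, 2 burn out
  .TTTT
  TTTTT
  TFTTT
  F.FTT
  .FFT.
  TF..T
Step 2: 6 trees catch fire, 6 burn out
  .TTTT
  TFTTT
  F.FTT
  ...FT
  ...F.
  F...T
Step 3: 5 trees catch fire, 6 burn out
  .FTTT
  F.FTT
  ...FT
  ....F
  .....
  ....T
Step 4: 3 trees catch fire, 5 burn out
  ..FTT
  ...FT
  ....F
  .....
  .....
  ....T

..FTT
...FT
....F
.....
.....
....T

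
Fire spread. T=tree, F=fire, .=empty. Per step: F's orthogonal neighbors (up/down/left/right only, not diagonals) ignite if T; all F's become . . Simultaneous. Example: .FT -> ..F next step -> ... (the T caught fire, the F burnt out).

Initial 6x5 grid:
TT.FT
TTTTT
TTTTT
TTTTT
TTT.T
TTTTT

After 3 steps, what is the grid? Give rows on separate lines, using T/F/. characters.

Step 1: 2 trees catch fire, 1 burn out
  TT..F
  TTTFT
  TTTTT
  TTTTT
  TTT.T
  TTTTT
Step 2: 3 trees catch fire, 2 burn out
  TT...
  TTF.F
  TTTFT
  TTTTT
  TTT.T
  TTTTT
Step 3: 4 trees catch fire, 3 burn out
  TT...
  TF...
  TTF.F
  TTTFT
  TTT.T
  TTTTT

TT...
TF...
TTF.F
TTTFT
TTT.T
TTTTT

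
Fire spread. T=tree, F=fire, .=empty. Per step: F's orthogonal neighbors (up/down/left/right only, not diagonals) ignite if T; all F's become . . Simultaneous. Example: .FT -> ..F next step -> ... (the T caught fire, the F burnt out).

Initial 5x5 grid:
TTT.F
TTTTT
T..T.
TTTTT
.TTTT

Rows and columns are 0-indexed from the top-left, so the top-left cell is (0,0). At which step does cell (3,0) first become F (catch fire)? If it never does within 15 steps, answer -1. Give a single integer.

Step 1: cell (3,0)='T' (+1 fires, +1 burnt)
Step 2: cell (3,0)='T' (+1 fires, +1 burnt)
Step 3: cell (3,0)='T' (+2 fires, +1 burnt)
Step 4: cell (3,0)='T' (+3 fires, +2 burnt)
Step 5: cell (3,0)='T' (+5 fires, +3 burnt)
Step 6: cell (3,0)='T' (+5 fires, +5 burnt)
Step 7: cell (3,0)='F' (+2 fires, +5 burnt)
  -> target ignites at step 7
Step 8: cell (3,0)='.' (+0 fires, +2 burnt)
  fire out at step 8

7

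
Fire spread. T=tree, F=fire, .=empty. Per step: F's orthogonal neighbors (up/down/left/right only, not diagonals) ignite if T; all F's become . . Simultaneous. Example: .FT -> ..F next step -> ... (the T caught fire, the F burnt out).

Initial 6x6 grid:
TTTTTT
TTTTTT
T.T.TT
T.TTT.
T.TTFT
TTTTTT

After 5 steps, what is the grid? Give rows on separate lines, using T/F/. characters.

Step 1: 4 trees catch fire, 1 burn out
  TTTTTT
  TTTTTT
  T.T.TT
  T.TTF.
  T.TF.F
  TTTTFT
Step 2: 5 trees catch fire, 4 burn out
  TTTTTT
  TTTTTT
  T.T.FT
  T.TF..
  T.F...
  TTTF.F
Step 3: 4 trees catch fire, 5 burn out
  TTTTTT
  TTTTFT
  T.T..F
  T.F...
  T.....
  TTF...
Step 4: 5 trees catch fire, 4 burn out
  TTTTFT
  TTTF.F
  T.F...
  T.....
  T.....
  TF....
Step 5: 4 trees catch fire, 5 burn out
  TTTF.F
  TTF...
  T.....
  T.....
  T.....
  F.....

TTTF.F
TTF...
T.....
T.....
T.....
F.....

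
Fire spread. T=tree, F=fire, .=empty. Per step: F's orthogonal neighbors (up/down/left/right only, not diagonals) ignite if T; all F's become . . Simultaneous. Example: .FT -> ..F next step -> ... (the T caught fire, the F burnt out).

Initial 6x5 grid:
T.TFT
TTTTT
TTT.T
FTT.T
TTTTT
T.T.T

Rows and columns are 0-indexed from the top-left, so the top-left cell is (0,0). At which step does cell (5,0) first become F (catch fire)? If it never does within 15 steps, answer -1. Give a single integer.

Step 1: cell (5,0)='T' (+6 fires, +2 burnt)
Step 2: cell (5,0)='F' (+7 fires, +6 burnt)
  -> target ignites at step 2
Step 3: cell (5,0)='.' (+5 fires, +7 burnt)
Step 4: cell (5,0)='.' (+3 fires, +5 burnt)
Step 5: cell (5,0)='.' (+1 fires, +3 burnt)
Step 6: cell (5,0)='.' (+1 fires, +1 burnt)
Step 7: cell (5,0)='.' (+0 fires, +1 burnt)
  fire out at step 7

2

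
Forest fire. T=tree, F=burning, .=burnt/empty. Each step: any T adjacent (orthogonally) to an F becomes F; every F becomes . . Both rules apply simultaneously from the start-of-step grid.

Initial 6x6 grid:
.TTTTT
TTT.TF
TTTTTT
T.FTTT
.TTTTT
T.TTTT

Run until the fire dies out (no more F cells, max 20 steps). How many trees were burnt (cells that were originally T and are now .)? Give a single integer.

Answer: 28

Derivation:
Step 1: +6 fires, +2 burnt (F count now 6)
Step 2: +10 fires, +6 burnt (F count now 10)
Step 3: +7 fires, +10 burnt (F count now 7)
Step 4: +5 fires, +7 burnt (F count now 5)
Step 5: +0 fires, +5 burnt (F count now 0)
Fire out after step 5
Initially T: 29, now '.': 35
Total burnt (originally-T cells now '.'): 28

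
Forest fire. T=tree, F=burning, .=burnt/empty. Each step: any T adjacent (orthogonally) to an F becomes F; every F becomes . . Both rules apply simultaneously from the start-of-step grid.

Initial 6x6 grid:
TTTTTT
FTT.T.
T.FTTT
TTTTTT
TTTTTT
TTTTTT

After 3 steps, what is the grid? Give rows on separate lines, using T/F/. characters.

Step 1: 6 trees catch fire, 2 burn out
  FTTTTT
  .FF.T.
  F..FTT
  TTFTTT
  TTTTTT
  TTTTTT
Step 2: 7 trees catch fire, 6 burn out
  .FFTTT
  ....T.
  ....FT
  FF.FTT
  TTFTTT
  TTTTTT
Step 3: 8 trees catch fire, 7 burn out
  ...FTT
  ....F.
  .....F
  ....FT
  FF.FTT
  TTFTTT

...FTT
....F.
.....F
....FT
FF.FTT
TTFTTT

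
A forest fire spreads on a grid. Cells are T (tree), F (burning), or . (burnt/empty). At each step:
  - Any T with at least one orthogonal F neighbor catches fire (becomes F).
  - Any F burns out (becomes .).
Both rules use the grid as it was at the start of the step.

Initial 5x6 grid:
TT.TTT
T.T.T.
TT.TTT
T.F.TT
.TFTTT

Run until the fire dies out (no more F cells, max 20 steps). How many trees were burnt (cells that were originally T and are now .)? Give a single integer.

Answer: 13

Derivation:
Step 1: +2 fires, +2 burnt (F count now 2)
Step 2: +1 fires, +2 burnt (F count now 1)
Step 3: +2 fires, +1 burnt (F count now 2)
Step 4: +2 fires, +2 burnt (F count now 2)
Step 5: +3 fires, +2 burnt (F count now 3)
Step 6: +1 fires, +3 burnt (F count now 1)
Step 7: +2 fires, +1 burnt (F count now 2)
Step 8: +0 fires, +2 burnt (F count now 0)
Fire out after step 8
Initially T: 20, now '.': 23
Total burnt (originally-T cells now '.'): 13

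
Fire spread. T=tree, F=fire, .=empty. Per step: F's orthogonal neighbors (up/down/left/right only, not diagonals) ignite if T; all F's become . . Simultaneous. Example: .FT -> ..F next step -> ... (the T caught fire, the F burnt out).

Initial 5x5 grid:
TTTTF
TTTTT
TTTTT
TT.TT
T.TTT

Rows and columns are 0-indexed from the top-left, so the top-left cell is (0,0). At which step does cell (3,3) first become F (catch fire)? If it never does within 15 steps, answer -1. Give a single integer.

Step 1: cell (3,3)='T' (+2 fires, +1 burnt)
Step 2: cell (3,3)='T' (+3 fires, +2 burnt)
Step 3: cell (3,3)='T' (+4 fires, +3 burnt)
Step 4: cell (3,3)='F' (+5 fires, +4 burnt)
  -> target ignites at step 4
Step 5: cell (3,3)='.' (+3 fires, +5 burnt)
Step 6: cell (3,3)='.' (+3 fires, +3 burnt)
Step 7: cell (3,3)='.' (+1 fires, +3 burnt)
Step 8: cell (3,3)='.' (+1 fires, +1 burnt)
Step 9: cell (3,3)='.' (+0 fires, +1 burnt)
  fire out at step 9

4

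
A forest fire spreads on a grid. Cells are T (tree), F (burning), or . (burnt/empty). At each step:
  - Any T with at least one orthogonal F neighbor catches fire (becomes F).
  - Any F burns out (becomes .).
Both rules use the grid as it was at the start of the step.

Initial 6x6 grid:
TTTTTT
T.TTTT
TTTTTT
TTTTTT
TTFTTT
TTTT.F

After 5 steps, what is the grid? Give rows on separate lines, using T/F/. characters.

Step 1: 5 trees catch fire, 2 burn out
  TTTTTT
  T.TTTT
  TTTTTT
  TTFTTT
  TF.FTF
  TTFT..
Step 2: 8 trees catch fire, 5 burn out
  TTTTTT
  T.TTTT
  TTFTTT
  TF.FTF
  F...F.
  TF.F..
Step 3: 7 trees catch fire, 8 burn out
  TTTTTT
  T.FTTT
  TF.FTF
  F...F.
  ......
  F.....
Step 4: 5 trees catch fire, 7 burn out
  TTFTTT
  T..FTF
  F...F.
  ......
  ......
  ......
Step 5: 5 trees catch fire, 5 burn out
  TF.FTF
  F...F.
  ......
  ......
  ......
  ......

TF.FTF
F...F.
......
......
......
......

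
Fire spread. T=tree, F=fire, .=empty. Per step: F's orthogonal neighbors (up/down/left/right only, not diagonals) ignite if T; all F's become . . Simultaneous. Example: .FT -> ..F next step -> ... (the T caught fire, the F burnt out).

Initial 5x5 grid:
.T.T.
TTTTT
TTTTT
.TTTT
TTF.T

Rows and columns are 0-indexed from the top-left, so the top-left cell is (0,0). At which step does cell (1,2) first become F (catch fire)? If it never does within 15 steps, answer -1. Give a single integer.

Step 1: cell (1,2)='T' (+2 fires, +1 burnt)
Step 2: cell (1,2)='T' (+4 fires, +2 burnt)
Step 3: cell (1,2)='F' (+4 fires, +4 burnt)
  -> target ignites at step 3
Step 4: cell (1,2)='.' (+5 fires, +4 burnt)
Step 5: cell (1,2)='.' (+4 fires, +5 burnt)
Step 6: cell (1,2)='.' (+0 fires, +4 burnt)
  fire out at step 6

3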